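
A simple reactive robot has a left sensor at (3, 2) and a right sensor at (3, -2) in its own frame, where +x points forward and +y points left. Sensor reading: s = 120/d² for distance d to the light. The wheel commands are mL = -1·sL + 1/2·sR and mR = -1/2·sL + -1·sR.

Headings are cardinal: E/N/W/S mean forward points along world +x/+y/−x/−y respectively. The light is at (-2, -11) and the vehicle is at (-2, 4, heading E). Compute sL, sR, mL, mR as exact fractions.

60/149 60/89 -870/13261 -11610/13261

left sensor world pos  = (1, 6); dL² = 298
right sensor world pos = (1, 2); dR² = 178
sL = 120/298 = 60/149
sR = 120/178 = 60/89
mL = -1·sL + 1/2·sR = -870/13261
mR = -1/2·sL + -1·sR = -11610/13261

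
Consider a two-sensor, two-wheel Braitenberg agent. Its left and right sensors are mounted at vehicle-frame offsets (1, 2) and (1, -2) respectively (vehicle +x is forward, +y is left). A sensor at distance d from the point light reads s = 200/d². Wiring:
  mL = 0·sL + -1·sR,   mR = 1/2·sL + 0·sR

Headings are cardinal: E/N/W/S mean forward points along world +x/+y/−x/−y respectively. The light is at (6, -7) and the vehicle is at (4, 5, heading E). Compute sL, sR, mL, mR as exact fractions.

200/197 200/101 -200/101 100/197

left sensor world pos  = (5, 7); dL² = 197
right sensor world pos = (5, 3); dR² = 101
sL = 200/197 = 200/197
sR = 200/101 = 200/101
mL = 0·sL + -1·sR = -200/101
mR = 1/2·sL + 0·sR = 100/197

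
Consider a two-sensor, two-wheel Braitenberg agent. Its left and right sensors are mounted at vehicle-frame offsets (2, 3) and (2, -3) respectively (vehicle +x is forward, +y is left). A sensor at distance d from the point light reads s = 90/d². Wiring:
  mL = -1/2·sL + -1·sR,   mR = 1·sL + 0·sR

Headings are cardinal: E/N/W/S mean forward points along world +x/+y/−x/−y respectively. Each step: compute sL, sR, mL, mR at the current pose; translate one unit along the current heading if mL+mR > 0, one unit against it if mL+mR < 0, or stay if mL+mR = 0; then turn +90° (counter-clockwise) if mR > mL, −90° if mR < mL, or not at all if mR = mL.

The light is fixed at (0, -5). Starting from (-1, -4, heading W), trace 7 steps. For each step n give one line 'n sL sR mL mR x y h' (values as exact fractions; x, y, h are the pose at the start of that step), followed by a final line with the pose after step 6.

n=0: pose=(-1,-4,W); sL=90/13, sR=18/5; mL=-459/65, mR=90/13; mL+mR=-9/65 → advance -1; mR−mL=909/65 → turn +1·90°
n=1: pose=(0,-4,S); sL=9, sR=9; mL=-27/2, mR=9; mL+mR=-9/2 → advance -1; mR−mL=45/2 → turn +1·90°
n=2: pose=(0,-3,E); sL=90/29, sR=18; mL=-567/29, mR=90/29; mL+mR=-477/29 → advance -1; mR−mL=657/29 → turn +1·90°
n=3: pose=(-1,-3,N); sL=45/16, sR=9/2; mL=-189/32, mR=45/16; mL+mR=-99/32 → advance -1; mR−mL=279/32 → turn +1·90°
n=4: pose=(-1,-4,W); sL=90/13, sR=18/5; mL=-459/65, mR=90/13; mL+mR=-9/65 → advance -1; mR−mL=909/65 → turn +1·90°
n=5: pose=(0,-4,S); sL=9, sR=9; mL=-27/2, mR=9; mL+mR=-9/2 → advance -1; mR−mL=45/2 → turn +1·90°
n=6: pose=(0,-3,E); sL=90/29, sR=18; mL=-567/29, mR=90/29; mL+mR=-477/29 → advance -1; mR−mL=657/29 → turn +1·90°

0 90/13 18/5 -459/65 90/13 -1 -4 W
1 9 9 -27/2 9 0 -4 S
2 90/29 18 -567/29 90/29 0 -3 E
3 45/16 9/2 -189/32 45/16 -1 -3 N
4 90/13 18/5 -459/65 90/13 -1 -4 W
5 9 9 -27/2 9 0 -4 S
6 90/29 18 -567/29 90/29 0 -3 E
final -1 -3 N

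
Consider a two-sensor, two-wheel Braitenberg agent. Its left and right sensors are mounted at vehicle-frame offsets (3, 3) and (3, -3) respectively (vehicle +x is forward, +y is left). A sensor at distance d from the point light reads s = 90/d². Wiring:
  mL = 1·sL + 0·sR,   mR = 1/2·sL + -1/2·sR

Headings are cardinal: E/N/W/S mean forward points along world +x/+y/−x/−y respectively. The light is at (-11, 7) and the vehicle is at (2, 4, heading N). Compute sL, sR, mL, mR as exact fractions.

9/10 45/128 9/10 351/1280

left sensor world pos  = (-1, 7); dL² = 100
right sensor world pos = (5, 7); dR² = 256
sL = 90/100 = 9/10
sR = 90/256 = 45/128
mL = 1·sL + 0·sR = 9/10
mR = 1/2·sL + -1/2·sR = 351/1280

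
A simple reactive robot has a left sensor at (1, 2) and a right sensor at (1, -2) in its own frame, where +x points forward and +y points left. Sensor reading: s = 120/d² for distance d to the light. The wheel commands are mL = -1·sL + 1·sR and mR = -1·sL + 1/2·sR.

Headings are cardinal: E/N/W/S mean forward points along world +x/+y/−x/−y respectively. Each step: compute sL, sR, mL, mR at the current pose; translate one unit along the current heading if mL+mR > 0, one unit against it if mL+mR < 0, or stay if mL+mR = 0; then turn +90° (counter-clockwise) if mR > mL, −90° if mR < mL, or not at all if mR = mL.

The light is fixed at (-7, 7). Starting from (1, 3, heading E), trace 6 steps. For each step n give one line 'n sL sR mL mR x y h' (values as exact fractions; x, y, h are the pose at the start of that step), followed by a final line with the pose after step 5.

n=0: pose=(1,3,E); sL=24/17, sR=40/39; mL=-256/663, mR=-596/663; mL+mR=-284/221 → advance -1; mR−mL=-20/39 → turn -1·90°
n=1: pose=(0,3,S); sL=60/53, sR=12/5; mL=336/265, mR=18/265; mL+mR=354/265 → advance +1; mR−mL=-6/5 → turn -1·90°
n=2: pose=(0,2,W); sL=24/17, sR=8/3; mL=64/51, mR=-4/51; mL+mR=20/17 → advance +1; mR−mL=-4/3 → turn -1·90°
n=3: pose=(-1,2,N); sL=15/4, sR=3/2; mL=-9/4, mR=-3; mL+mR=-21/4 → advance -1; mR−mL=-3/4 → turn -1·90°
n=4: pose=(-1,1,E); sL=24/13, sR=120/113; mL=-1152/1469, mR=-1932/1469; mL+mR=-3084/1469 → advance -1; mR−mL=-60/113 → turn -1·90°
n=5: pose=(-2,1,S); sL=60/49, sR=60/29; mL=1200/1421, mR=-270/1421; mL+mR=930/1421 → advance +1; mR−mL=-30/29 → turn -1·90°

0 24/17 40/39 -256/663 -596/663 1 3 E
1 60/53 12/5 336/265 18/265 0 3 S
2 24/17 8/3 64/51 -4/51 0 2 W
3 15/4 3/2 -9/4 -3 -1 2 N
4 24/13 120/113 -1152/1469 -1932/1469 -1 1 E
5 60/49 60/29 1200/1421 -270/1421 -2 1 S
final -2 0 W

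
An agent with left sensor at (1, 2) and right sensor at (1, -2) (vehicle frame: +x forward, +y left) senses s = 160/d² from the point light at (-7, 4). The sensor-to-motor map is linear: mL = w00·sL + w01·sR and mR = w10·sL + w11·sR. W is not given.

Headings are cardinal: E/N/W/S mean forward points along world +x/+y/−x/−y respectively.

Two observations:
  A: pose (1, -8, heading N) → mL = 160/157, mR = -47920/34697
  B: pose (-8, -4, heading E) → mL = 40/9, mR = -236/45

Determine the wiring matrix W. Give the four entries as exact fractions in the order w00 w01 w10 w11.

obs A: pose=(1,-8,N) → sL=160/157, sR=160/221, mL=160/157, mR=-47920/34697
obs B: pose=(-8,-4,E) → sL=40/9, sR=8/5, mL=40/9, mR=-236/45
sensor matrix S = [[160/157, 160/221], [40/9, 8/5]]; det S = -495616/312273
solve [mL_A; mL_B] = S·[w00; w01] and [mR_A; mR_B] = S·[w10; w11]:
  w00 = 1, w01 = 0, w10 = -1, w11 = -1/2

1 0 -1 -1/2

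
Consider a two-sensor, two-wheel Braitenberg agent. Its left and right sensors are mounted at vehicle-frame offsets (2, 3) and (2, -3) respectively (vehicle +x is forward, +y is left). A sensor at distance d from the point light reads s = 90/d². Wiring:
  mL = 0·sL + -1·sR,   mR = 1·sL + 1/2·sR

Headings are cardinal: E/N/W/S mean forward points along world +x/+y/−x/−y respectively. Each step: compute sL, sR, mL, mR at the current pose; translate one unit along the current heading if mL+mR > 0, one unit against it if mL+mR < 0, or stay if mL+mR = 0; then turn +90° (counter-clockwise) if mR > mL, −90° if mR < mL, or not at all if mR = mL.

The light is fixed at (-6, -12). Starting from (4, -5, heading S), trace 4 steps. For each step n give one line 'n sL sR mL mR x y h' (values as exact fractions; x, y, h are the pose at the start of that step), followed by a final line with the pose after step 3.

0 45/97 45/37 -45/37 7695/7178 4 -5 S
1 18/53 90/169 -90/169 5427/8957 4 -4 E
2 45/82 45/148 -45/148 8505/12136 5 -4 N
3 10/13 2/5 -2/5 63/65 5 -3 W
final 4 -3 S

n=0: pose=(4,-5,S); sL=45/97, sR=45/37; mL=-45/37, mR=7695/7178; mL+mR=-1035/7178 → advance -1; mR−mL=16425/7178 → turn +1·90°
n=1: pose=(4,-4,E); sL=18/53, sR=90/169; mL=-90/169, mR=5427/8957; mL+mR=657/8957 → advance +1; mR−mL=10197/8957 → turn +1·90°
n=2: pose=(5,-4,N); sL=45/82, sR=45/148; mL=-45/148, mR=8505/12136; mL+mR=4815/12136 → advance +1; mR−mL=12195/12136 → turn +1·90°
n=3: pose=(5,-3,W); sL=10/13, sR=2/5; mL=-2/5, mR=63/65; mL+mR=37/65 → advance +1; mR−mL=89/65 → turn +1·90°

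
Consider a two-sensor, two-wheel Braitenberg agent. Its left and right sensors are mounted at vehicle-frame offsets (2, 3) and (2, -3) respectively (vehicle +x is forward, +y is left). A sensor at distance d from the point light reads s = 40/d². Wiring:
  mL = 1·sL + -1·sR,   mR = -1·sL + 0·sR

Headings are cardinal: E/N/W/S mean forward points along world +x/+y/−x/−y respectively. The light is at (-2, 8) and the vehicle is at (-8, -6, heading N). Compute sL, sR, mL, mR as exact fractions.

8/45 40/153 -64/765 -8/45

left sensor world pos  = (-11, -4); dL² = 225
right sensor world pos = (-5, -4); dR² = 153
sL = 40/225 = 8/45
sR = 40/153 = 40/153
mL = 1·sL + -1·sR = -64/765
mR = -1·sL + 0·sR = -8/45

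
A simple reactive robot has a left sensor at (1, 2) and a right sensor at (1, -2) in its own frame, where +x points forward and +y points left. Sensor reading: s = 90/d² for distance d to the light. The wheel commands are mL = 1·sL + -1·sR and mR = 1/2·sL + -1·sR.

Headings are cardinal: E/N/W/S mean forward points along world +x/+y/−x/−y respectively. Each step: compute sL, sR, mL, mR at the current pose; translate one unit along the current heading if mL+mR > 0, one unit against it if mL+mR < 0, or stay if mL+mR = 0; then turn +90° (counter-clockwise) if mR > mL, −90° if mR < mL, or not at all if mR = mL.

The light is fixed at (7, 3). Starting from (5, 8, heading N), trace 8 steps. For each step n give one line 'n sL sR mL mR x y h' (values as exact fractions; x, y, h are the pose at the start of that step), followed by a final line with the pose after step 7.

0 45/26 5/2 -10/13 -85/52 5 8 N
1 90/37 18 -576/37 -621/37 5 7 E
2 9 45/17 108/17 63/34 4 7 S
3 90/17 90/41 2160/697 315/697 4 6 W
4 45/26 9/2 -36/13 -189/52 3 6 N
5 18/5 10 -32/5 -41/5 3 5 E
6 9 9/5 36/5 27/10 2 5 S
7 90/37 2 16/37 -29/37 2 4 W
final 3 4 N

n=0: pose=(5,8,N); sL=45/26, sR=5/2; mL=-10/13, mR=-85/52; mL+mR=-125/52 → advance -1; mR−mL=-45/52 → turn -1·90°
n=1: pose=(5,7,E); sL=90/37, sR=18; mL=-576/37, mR=-621/37; mL+mR=-1197/37 → advance -1; mR−mL=-45/37 → turn -1·90°
n=2: pose=(4,7,S); sL=9, sR=45/17; mL=108/17, mR=63/34; mL+mR=279/34 → advance +1; mR−mL=-9/2 → turn -1·90°
n=3: pose=(4,6,W); sL=90/17, sR=90/41; mL=2160/697, mR=315/697; mL+mR=2475/697 → advance +1; mR−mL=-45/17 → turn -1·90°
n=4: pose=(3,6,N); sL=45/26, sR=9/2; mL=-36/13, mR=-189/52; mL+mR=-333/52 → advance -1; mR−mL=-45/52 → turn -1·90°
n=5: pose=(3,5,E); sL=18/5, sR=10; mL=-32/5, mR=-41/5; mL+mR=-73/5 → advance -1; mR−mL=-9/5 → turn -1·90°
n=6: pose=(2,5,S); sL=9, sR=9/5; mL=36/5, mR=27/10; mL+mR=99/10 → advance +1; mR−mL=-9/2 → turn -1·90°
n=7: pose=(2,4,W); sL=90/37, sR=2; mL=16/37, mR=-29/37; mL+mR=-13/37 → advance -1; mR−mL=-45/37 → turn -1·90°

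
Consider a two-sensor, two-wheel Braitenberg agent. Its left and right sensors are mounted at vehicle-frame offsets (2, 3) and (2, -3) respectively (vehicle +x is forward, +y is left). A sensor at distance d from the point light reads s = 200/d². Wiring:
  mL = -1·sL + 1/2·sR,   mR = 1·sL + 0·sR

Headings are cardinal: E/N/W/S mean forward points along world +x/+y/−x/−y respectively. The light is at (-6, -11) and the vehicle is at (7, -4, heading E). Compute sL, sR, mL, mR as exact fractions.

left sensor world pos  = (9, -1); dL² = 325
right sensor world pos = (9, -7); dR² = 241
sL = 200/325 = 8/13
sR = 200/241 = 200/241
mL = -1·sL + 1/2·sR = -628/3133
mR = 1·sL + 0·sR = 8/13

8/13 200/241 -628/3133 8/13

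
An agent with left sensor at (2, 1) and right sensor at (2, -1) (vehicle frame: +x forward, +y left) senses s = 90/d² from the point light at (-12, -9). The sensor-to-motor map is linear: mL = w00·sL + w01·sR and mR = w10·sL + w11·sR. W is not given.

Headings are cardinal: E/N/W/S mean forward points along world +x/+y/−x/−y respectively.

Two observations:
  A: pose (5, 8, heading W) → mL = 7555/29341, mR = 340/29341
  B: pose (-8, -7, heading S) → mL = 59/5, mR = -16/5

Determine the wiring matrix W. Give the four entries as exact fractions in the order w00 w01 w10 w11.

obs A: pose=(5,8,W) → sL=90/481, sR=10/61, mL=7555/29341, mR=340/29341
obs B: pose=(-8,-7,S) → sL=18/5, sR=10, mL=59/5, mR=-16/5
sensor matrix S = [[90/481, 10/61], [18/5, 10]]; det S = 37584/29341
solve [mL_A; mL_B] = S·[w00; w01] and [mR_A; mR_B] = S·[w10; w11]:
  w00 = 1/2, w01 = 1, w10 = 1/2, w11 = -1/2

1/2 1 1/2 -1/2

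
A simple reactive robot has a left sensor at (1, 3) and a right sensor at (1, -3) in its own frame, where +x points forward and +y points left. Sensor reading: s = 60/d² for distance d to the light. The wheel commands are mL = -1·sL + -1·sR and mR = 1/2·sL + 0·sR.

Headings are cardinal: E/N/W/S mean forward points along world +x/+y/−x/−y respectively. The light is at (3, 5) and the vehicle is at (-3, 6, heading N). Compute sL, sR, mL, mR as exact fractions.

12/17 60/13 -1176/221 6/17

left sensor world pos  = (-6, 7); dL² = 85
right sensor world pos = (0, 7); dR² = 13
sL = 60/85 = 12/17
sR = 60/13 = 60/13
mL = -1·sL + -1·sR = -1176/221
mR = 1/2·sL + 0·sR = 6/17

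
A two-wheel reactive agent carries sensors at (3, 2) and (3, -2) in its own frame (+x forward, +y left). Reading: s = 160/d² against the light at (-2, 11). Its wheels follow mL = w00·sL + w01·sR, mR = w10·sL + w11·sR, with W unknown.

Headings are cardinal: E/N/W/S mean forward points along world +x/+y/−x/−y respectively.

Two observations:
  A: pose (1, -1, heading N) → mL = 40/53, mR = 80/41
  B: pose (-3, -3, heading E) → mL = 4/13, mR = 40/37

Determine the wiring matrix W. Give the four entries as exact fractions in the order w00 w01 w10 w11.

0 1/2 1 0

obs A: pose=(1,-1,N) → sL=80/41, sR=80/53, mL=40/53, mR=80/41
obs B: pose=(-3,-3,E) → sL=40/37, sR=8/13, mL=4/13, mR=40/37
sensor matrix S = [[80/41, 80/53], [40/37, 8/13]]; det S = -450560/1045213
solve [mL_A; mL_B] = S·[w00; w01] and [mR_A; mR_B] = S·[w10; w11]:
  w00 = 0, w01 = 1/2, w10 = 1, w11 = 0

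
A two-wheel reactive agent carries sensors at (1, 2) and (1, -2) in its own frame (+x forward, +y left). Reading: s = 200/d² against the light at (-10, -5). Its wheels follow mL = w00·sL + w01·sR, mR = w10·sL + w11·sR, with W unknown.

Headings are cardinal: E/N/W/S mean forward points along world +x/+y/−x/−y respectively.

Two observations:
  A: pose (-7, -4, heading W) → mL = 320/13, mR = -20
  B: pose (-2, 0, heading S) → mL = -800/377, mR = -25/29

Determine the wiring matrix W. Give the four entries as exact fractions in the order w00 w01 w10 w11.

1 -1 -1/2 0

obs A: pose=(-7,-4,W) → sL=40, sR=200/13, mL=320/13, mR=-20
obs B: pose=(-2,0,S) → sL=50/29, sR=50/13, mL=-800/377, mR=-25/29
sensor matrix S = [[40, 200/13], [50/29, 50/13]]; det S = 48000/377
solve [mL_A; mL_B] = S·[w00; w01] and [mR_A; mR_B] = S·[w10; w11]:
  w00 = 1, w01 = -1, w10 = -1/2, w11 = 0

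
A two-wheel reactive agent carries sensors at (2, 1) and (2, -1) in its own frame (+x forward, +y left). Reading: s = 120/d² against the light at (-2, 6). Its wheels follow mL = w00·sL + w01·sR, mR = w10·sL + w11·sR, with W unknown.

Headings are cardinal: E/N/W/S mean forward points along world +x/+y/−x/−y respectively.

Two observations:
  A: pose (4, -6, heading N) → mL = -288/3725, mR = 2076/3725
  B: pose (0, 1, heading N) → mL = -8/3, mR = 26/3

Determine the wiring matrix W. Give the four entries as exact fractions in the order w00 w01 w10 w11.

-1/2 1/2 1 -1/2

obs A: pose=(4,-6,N) → sL=24/25, sR=120/149, mL=-288/3725, mR=2076/3725
obs B: pose=(0,1,N) → sL=12, sR=20/3, mL=-8/3, mR=26/3
sensor matrix S = [[24/25, 120/149], [12, 20/3]]; det S = -2432/745
solve [mL_A; mL_B] = S·[w00; w01] and [mR_A; mR_B] = S·[w10; w11]:
  w00 = -1/2, w01 = 1/2, w10 = 1, w11 = -1/2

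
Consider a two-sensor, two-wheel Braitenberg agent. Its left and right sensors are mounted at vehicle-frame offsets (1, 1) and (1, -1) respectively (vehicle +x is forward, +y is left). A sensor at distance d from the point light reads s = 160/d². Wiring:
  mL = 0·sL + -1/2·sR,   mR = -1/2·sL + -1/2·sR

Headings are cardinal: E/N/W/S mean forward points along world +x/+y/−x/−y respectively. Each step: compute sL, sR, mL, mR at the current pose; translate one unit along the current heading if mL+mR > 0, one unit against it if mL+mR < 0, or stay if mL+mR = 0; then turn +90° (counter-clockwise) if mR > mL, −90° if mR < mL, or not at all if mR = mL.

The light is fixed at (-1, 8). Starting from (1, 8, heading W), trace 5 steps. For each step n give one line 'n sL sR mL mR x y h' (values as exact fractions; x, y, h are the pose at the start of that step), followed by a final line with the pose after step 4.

n=0: pose=(1,8,W); sL=80, sR=80; mL=-40, mR=-80; mL+mR=-120 → advance -1; mR−mL=-40 → turn -1·90°
n=1: pose=(2,8,N); sL=32, sR=160/17; mL=-80/17, mR=-352/17; mL+mR=-432/17 → advance -1; mR−mL=-16 → turn -1·90°
n=2: pose=(2,7,E); sL=10, sR=8; mL=-4, mR=-9; mL+mR=-13 → advance -1; mR−mL=-5 → turn -1·90°
n=3: pose=(1,7,S); sL=160/13, sR=32; mL=-16, mR=-288/13; mL+mR=-496/13 → advance -1; mR−mL=-80/13 → turn -1·90°
n=4: pose=(1,8,W); sL=80, sR=80; mL=-40, mR=-80; mL+mR=-120 → advance -1; mR−mL=-40 → turn -1·90°

0 80 80 -40 -80 1 8 W
1 32 160/17 -80/17 -352/17 2 8 N
2 10 8 -4 -9 2 7 E
3 160/13 32 -16 -288/13 1 7 S
4 80 80 -40 -80 1 8 W
final 2 8 N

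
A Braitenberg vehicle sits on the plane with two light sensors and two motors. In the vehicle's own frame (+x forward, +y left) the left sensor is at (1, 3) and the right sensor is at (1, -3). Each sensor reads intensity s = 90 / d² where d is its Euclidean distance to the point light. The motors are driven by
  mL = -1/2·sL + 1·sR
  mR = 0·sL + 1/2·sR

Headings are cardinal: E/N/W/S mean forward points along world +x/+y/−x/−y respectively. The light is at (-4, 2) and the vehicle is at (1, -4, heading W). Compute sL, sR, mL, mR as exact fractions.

90/97 18/5 1521/485 9/5

left sensor world pos  = (0, -7); dL² = 97
right sensor world pos = (0, -1); dR² = 25
sL = 90/97 = 90/97
sR = 90/25 = 18/5
mL = -1/2·sL + 1·sR = 1521/485
mR = 0·sL + 1/2·sR = 9/5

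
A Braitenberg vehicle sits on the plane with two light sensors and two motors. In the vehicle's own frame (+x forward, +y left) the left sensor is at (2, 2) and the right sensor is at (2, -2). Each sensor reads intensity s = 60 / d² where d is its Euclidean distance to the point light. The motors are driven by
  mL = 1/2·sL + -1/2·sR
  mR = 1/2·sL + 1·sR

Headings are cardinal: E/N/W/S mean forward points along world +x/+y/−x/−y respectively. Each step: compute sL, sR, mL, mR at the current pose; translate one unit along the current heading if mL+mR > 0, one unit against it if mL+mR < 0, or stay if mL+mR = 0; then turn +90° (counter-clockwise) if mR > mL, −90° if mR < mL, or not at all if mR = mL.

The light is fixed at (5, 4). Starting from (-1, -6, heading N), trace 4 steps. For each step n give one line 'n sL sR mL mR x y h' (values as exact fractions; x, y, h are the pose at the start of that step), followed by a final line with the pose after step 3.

n=0: pose=(-1,-6,N); sL=15/32, sR=3/4; mL=-9/64, mR=63/64; mL+mR=27/32 → advance +1; mR−mL=9/8 → turn +1·90°
n=1: pose=(-1,-5,W); sL=12/37, sR=60/113; mL=-432/4181, mR=2898/4181; mL+mR=2466/4181 → advance +1; mR−mL=90/113 → turn +1·90°
n=2: pose=(-2,-5,S); sL=30/73, sR=30/101; mL=420/7373, mR=3705/7373; mL+mR=4125/7373 → advance +1; mR−mL=45/101 → turn +1·90°
n=3: pose=(-2,-6,E); sL=60/89, sR=60/169; mL=2400/15041, mR=10410/15041; mL+mR=12810/15041 → advance +1; mR−mL=90/169 → turn +1·90°

0 15/32 3/4 -9/64 63/64 -1 -6 N
1 12/37 60/113 -432/4181 2898/4181 -1 -5 W
2 30/73 30/101 420/7373 3705/7373 -2 -5 S
3 60/89 60/169 2400/15041 10410/15041 -2 -6 E
final -1 -6 N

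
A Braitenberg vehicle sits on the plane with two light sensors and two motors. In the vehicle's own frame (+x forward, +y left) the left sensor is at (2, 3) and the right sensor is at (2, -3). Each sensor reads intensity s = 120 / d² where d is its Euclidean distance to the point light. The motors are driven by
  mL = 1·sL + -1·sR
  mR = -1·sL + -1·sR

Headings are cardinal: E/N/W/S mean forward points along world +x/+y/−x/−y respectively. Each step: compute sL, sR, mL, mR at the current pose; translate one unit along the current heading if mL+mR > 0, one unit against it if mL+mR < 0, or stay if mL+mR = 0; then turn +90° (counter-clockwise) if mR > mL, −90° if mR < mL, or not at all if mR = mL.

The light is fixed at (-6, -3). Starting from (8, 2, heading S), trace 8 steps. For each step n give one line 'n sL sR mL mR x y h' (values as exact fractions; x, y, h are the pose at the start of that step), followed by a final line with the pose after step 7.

n=0: pose=(8,2,S); sL=60/149, sR=12/13; mL=-1008/1937, mR=-2568/1937; mL+mR=-24/13 → advance -1; mR−mL=-120/149 → turn -1·90°
n=1: pose=(8,3,W); sL=40/51, sR=8/15; mL=64/255, mR=-112/85; mL+mR=-16/15 → advance -1; mR−mL=-80/51 → turn -1·90°
n=2: pose=(9,3,N); sL=15/26, sR=30/97; mL=675/2522, mR=-2235/2522; mL+mR=-60/97 → advance -1; mR−mL=-15/13 → turn -1·90°
n=3: pose=(9,2,E); sL=120/353, sR=120/293; mL=-7200/103429, mR=-77520/103429; mL+mR=-240/293 → advance -1; mR−mL=-240/353 → turn -1·90°
n=4: pose=(8,2,S); sL=60/149, sR=12/13; mL=-1008/1937, mR=-2568/1937; mL+mR=-24/13 → advance -1; mR−mL=-120/149 → turn -1·90°
n=5: pose=(8,3,W); sL=40/51, sR=8/15; mL=64/255, mR=-112/85; mL+mR=-16/15 → advance -1; mR−mL=-80/51 → turn -1·90°
n=6: pose=(9,3,N); sL=15/26, sR=30/97; mL=675/2522, mR=-2235/2522; mL+mR=-60/97 → advance -1; mR−mL=-15/13 → turn -1·90°
n=7: pose=(9,2,E); sL=120/353, sR=120/293; mL=-7200/103429, mR=-77520/103429; mL+mR=-240/293 → advance -1; mR−mL=-240/353 → turn -1·90°

0 60/149 12/13 -1008/1937 -2568/1937 8 2 S
1 40/51 8/15 64/255 -112/85 8 3 W
2 15/26 30/97 675/2522 -2235/2522 9 3 N
3 120/353 120/293 -7200/103429 -77520/103429 9 2 E
4 60/149 12/13 -1008/1937 -2568/1937 8 2 S
5 40/51 8/15 64/255 -112/85 8 3 W
6 15/26 30/97 675/2522 -2235/2522 9 3 N
7 120/353 120/293 -7200/103429 -77520/103429 9 2 E
final 8 2 S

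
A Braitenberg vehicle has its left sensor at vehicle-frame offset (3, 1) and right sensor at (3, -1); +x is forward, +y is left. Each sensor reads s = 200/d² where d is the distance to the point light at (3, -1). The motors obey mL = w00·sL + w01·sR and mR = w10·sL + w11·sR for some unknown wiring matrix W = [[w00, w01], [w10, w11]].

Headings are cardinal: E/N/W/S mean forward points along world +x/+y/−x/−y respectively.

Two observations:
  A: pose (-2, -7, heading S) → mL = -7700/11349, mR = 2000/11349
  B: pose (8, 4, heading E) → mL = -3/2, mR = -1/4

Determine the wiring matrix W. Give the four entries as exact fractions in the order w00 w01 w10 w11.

obs A: pose=(-2,-7,S) → sL=200/97, sR=200/117, mL=-7700/11349, mR=2000/11349
obs B: pose=(8,4,E) → sL=2, sR=5/2, mL=-3/2, mR=-1/4
sensor matrix S = [[200/97, 200/117], [2, 5/2]]; det S = 19700/11349
solve [mL_A; mL_B] = S·[w00; w01] and [mR_A; mR_B] = S·[w10; w11]:
  w00 = 1/2, w01 = -1, w10 = 1/2, w11 = -1/2

1/2 -1 1/2 -1/2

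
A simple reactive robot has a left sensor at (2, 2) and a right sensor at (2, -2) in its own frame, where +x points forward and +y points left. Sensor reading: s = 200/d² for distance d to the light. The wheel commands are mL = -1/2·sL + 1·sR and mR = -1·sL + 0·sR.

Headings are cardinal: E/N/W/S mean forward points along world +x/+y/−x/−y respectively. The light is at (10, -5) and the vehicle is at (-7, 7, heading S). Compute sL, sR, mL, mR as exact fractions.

8/13 200/461 756/5993 -8/13

left sensor world pos  = (-5, 5); dL² = 325
right sensor world pos = (-9, 5); dR² = 461
sL = 200/325 = 8/13
sR = 200/461 = 200/461
mL = -1/2·sL + 1·sR = 756/5993
mR = -1·sL + 0·sR = -8/13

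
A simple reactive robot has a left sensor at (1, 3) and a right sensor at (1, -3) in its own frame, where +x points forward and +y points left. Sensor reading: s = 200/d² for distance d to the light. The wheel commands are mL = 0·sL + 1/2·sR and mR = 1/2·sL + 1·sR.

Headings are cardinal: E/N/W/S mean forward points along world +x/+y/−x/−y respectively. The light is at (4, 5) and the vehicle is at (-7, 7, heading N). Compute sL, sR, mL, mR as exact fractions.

left sensor world pos  = (-10, 8); dL² = 205
right sensor world pos = (-4, 8); dR² = 73
sL = 200/205 = 40/41
sR = 200/73 = 200/73
mL = 0·sL + 1/2·sR = 100/73
mR = 1/2·sL + 1·sR = 9660/2993

40/41 200/73 100/73 9660/2993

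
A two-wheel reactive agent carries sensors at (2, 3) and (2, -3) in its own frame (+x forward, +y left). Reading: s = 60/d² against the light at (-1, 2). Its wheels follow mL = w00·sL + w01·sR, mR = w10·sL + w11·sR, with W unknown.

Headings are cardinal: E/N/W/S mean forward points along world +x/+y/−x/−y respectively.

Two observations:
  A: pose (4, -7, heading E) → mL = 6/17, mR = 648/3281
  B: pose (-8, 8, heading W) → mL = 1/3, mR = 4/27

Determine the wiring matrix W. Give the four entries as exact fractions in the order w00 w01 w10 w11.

obs A: pose=(4,-7,E) → sL=12/17, sR=60/193, mL=6/17, mR=648/3281
obs B: pose=(-8,8,W) → sL=2/3, sR=10/27, mL=1/3, mR=4/27
sensor matrix S = [[12/17, 60/193], [2/3, 10/27]]; det S = 1600/29529
solve [mL_A; mL_B] = S·[w00; w01] and [mR_A; mR_B] = S·[w10; w11]:
  w00 = 1/2, w01 = 0, w10 = 1/2, w11 = -1/2

1/2 0 1/2 -1/2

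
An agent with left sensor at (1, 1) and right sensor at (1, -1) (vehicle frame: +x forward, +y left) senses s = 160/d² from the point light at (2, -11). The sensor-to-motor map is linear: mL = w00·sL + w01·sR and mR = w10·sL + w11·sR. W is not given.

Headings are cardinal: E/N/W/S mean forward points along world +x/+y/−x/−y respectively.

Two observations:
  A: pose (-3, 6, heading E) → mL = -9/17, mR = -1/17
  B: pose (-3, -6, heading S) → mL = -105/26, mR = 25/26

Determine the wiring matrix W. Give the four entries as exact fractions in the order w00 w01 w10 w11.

obs A: pose=(-3,6,E) → sL=8/17, sR=10/17, mL=-9/17, mR=-1/17
obs B: pose=(-3,-6,S) → sL=5, sR=40/13, mL=-105/26, mR=25/26
sensor matrix S = [[8/17, 10/17], [5, 40/13]]; det S = -330/221
solve [mL_A; mL_B] = S·[w00; w01] and [mR_A; mR_B] = S·[w10; w11]:
  w00 = -1/2, w01 = -1/2, w10 = 1/2, w11 = -1/2

-1/2 -1/2 1/2 -1/2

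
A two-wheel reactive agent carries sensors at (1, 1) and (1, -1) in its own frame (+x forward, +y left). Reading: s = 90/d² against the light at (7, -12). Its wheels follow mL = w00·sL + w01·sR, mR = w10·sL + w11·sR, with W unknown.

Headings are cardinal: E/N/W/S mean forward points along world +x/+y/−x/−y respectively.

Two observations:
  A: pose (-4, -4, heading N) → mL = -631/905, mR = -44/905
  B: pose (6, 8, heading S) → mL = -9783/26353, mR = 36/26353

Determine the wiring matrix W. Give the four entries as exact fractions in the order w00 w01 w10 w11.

obs A: pose=(-4,-4,N) → sL=2/5, sR=90/181, mL=-631/905, mR=-44/905
obs B: pose=(6,8,S) → sL=90/361, sR=18/73, mL=-9783/26353, mR=36/26353
sensor matrix S = [[2/5, 90/181], [90/361, 18/73]]; det S = -604224/23849465
solve [mL_A; mL_B] = S·[w00; w01] and [mR_A; mR_B] = S·[w10; w11]:
  w00 = -1/2, w01 = -1, w10 = 1/2, w11 = -1/2

-1/2 -1 1/2 -1/2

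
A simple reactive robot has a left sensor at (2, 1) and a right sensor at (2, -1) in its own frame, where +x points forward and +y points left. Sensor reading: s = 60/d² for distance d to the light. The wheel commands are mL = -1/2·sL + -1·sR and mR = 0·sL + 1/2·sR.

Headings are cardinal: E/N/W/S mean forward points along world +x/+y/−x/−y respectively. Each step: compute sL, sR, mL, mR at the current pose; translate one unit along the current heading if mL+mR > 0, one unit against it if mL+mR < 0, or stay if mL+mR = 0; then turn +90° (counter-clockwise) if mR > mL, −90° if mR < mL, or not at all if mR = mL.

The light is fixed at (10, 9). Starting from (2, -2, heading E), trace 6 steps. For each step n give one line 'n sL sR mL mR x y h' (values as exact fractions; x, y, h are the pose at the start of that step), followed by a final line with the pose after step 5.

0 15/34 1/3 -113/204 1/6 2 -2 E
1 60/181 12/29 -3042/5249 6/29 1 -2 N
2 6/29 30/121 -1233/3509 15/121 1 -3 W
3 12/49 60/277 -4602/13573 30/277 2 -3 S
4 15/34 1/3 -113/204 1/6 2 -2 E
5 60/181 12/29 -3042/5249 6/29 1 -2 N
final 1 -3 W

n=0: pose=(2,-2,E); sL=15/34, sR=1/3; mL=-113/204, mR=1/6; mL+mR=-79/204 → advance -1; mR−mL=49/68 → turn +1·90°
n=1: pose=(1,-2,N); sL=60/181, sR=12/29; mL=-3042/5249, mR=6/29; mL+mR=-1956/5249 → advance -1; mR−mL=4128/5249 → turn +1·90°
n=2: pose=(1,-3,W); sL=6/29, sR=30/121; mL=-1233/3509, mR=15/121; mL+mR=-798/3509 → advance -1; mR−mL=1668/3509 → turn +1·90°
n=3: pose=(2,-3,S); sL=12/49, sR=60/277; mL=-4602/13573, mR=30/277; mL+mR=-3132/13573 → advance -1; mR−mL=6072/13573 → turn +1·90°
n=4: pose=(2,-2,E); sL=15/34, sR=1/3; mL=-113/204, mR=1/6; mL+mR=-79/204 → advance -1; mR−mL=49/68 → turn +1·90°
n=5: pose=(1,-2,N); sL=60/181, sR=12/29; mL=-3042/5249, mR=6/29; mL+mR=-1956/5249 → advance -1; mR−mL=4128/5249 → turn +1·90°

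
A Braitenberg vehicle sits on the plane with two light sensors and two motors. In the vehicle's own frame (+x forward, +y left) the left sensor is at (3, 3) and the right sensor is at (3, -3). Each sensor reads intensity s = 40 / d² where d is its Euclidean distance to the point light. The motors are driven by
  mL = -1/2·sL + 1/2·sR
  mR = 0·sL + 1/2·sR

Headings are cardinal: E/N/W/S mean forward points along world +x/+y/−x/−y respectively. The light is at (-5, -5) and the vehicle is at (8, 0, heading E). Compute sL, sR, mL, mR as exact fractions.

left sensor world pos  = (11, 3); dL² = 320
right sensor world pos = (11, -3); dR² = 260
sL = 40/320 = 1/8
sR = 40/260 = 2/13
mL = -1/2·sL + 1/2·sR = 3/208
mR = 0·sL + 1/2·sR = 1/13

1/8 2/13 3/208 1/13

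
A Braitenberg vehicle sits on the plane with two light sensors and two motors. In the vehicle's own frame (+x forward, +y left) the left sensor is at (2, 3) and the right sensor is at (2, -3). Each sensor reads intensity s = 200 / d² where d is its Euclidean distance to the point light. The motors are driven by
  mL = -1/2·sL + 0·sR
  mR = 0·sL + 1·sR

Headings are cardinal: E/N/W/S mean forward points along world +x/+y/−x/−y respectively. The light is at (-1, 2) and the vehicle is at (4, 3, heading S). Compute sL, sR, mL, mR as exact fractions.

left sensor world pos  = (7, 1); dL² = 65
right sensor world pos = (1, 1); dR² = 5
sL = 200/65 = 40/13
sR = 200/5 = 40
mL = -1/2·sL + 0·sR = -20/13
mR = 0·sL + 1·sR = 40

40/13 40 -20/13 40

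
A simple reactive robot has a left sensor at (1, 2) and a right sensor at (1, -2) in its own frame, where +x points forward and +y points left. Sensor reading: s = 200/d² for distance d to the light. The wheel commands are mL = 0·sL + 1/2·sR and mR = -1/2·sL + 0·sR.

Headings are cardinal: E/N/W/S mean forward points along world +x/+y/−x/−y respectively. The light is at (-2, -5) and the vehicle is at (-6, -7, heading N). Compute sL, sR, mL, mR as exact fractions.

200/37 40 20 -100/37

left sensor world pos  = (-8, -6); dL² = 37
right sensor world pos = (-4, -6); dR² = 5
sL = 200/37 = 200/37
sR = 200/5 = 40
mL = 0·sL + 1/2·sR = 20
mR = -1/2·sL + 0·sR = -100/37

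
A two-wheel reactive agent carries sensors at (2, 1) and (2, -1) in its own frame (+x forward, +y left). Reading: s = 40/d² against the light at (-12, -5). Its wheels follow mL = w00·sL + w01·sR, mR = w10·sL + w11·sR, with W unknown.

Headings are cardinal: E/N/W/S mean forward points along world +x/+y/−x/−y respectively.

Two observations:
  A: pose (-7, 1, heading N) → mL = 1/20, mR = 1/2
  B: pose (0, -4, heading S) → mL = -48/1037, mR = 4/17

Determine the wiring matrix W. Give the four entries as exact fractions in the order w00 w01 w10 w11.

obs A: pose=(-7,1,N) → sL=1/2, sR=2/5, mL=1/20, mR=1/2
obs B: pose=(0,-4,S) → sL=4/17, sR=20/61, mL=-48/1037, mR=4/17
sensor matrix S = [[1/2, 2/5], [4/17, 20/61]]; det S = 362/5185
solve [mL_A; mL_B] = S·[w00; w01] and [mR_A; mR_B] = S·[w10; w11]:
  w00 = 1/2, w01 = -1/2, w10 = 1, w11 = 0

1/2 -1/2 1 0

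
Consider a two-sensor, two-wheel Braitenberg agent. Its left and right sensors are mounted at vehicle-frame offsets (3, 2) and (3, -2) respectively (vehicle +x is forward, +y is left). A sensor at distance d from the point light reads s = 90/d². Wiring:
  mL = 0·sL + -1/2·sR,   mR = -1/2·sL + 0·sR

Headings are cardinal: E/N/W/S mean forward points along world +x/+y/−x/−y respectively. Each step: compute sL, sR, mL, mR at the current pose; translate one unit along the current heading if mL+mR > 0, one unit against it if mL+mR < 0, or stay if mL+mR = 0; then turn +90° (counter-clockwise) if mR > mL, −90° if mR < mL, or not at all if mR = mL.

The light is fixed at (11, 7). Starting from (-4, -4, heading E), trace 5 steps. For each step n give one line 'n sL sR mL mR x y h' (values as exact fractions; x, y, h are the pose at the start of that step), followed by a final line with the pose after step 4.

0 2/5 90/313 -45/313 -1/5 -4 -4 E
1 45/196 9/52 -9/104 -45/392 -5 -4 S
2 18/101 18/85 -9/85 -9/101 -5 -3 W
3 45/169 45/229 -45/458 -45/338 -4 -3 S
4 18/89 90/373 -45/373 -9/89 -4 -2 W
final -3 -2 S

n=0: pose=(-4,-4,E); sL=2/5, sR=90/313; mL=-45/313, mR=-1/5; mL+mR=-538/1565 → advance -1; mR−mL=-88/1565 → turn -1·90°
n=1: pose=(-5,-4,S); sL=45/196, sR=9/52; mL=-9/104, mR=-45/392; mL+mR=-513/2548 → advance -1; mR−mL=-18/637 → turn -1·90°
n=2: pose=(-5,-3,W); sL=18/101, sR=18/85; mL=-9/85, mR=-9/101; mL+mR=-1674/8585 → advance -1; mR−mL=144/8585 → turn +1·90°
n=3: pose=(-4,-3,S); sL=45/169, sR=45/229; mL=-45/458, mR=-45/338; mL+mR=-8955/38701 → advance -1; mR−mL=-1350/38701 → turn -1·90°
n=4: pose=(-4,-2,W); sL=18/89, sR=90/373; mL=-45/373, mR=-9/89; mL+mR=-7362/33197 → advance -1; mR−mL=648/33197 → turn +1·90°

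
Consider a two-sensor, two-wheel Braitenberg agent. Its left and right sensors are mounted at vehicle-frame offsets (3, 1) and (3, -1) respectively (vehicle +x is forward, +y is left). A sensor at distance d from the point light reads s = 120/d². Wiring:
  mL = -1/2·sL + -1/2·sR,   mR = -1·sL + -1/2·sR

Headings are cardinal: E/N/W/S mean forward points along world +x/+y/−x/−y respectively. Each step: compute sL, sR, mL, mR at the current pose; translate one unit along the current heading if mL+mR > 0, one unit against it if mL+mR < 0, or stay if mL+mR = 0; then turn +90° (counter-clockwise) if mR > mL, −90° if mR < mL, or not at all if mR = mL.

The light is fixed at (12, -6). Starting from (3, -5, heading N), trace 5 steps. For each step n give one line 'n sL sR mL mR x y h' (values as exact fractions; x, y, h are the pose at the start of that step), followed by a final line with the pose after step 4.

0 30/29 3/2 -147/116 -207/116 3 -5 N
1 120/37 120/37 -120/37 -180/37 3 -6 E
2 4/3 12/13 -44/39 -70/39 2 -6 S
3 120/169 120/173 -20520/29237 -30900/29237 2 -5 W
4 30/29 3/2 -147/116 -207/116 3 -5 N
final 3 -6 E

n=0: pose=(3,-5,N); sL=30/29, sR=3/2; mL=-147/116, mR=-207/116; mL+mR=-177/58 → advance -1; mR−mL=-15/29 → turn -1·90°
n=1: pose=(3,-6,E); sL=120/37, sR=120/37; mL=-120/37, mR=-180/37; mL+mR=-300/37 → advance -1; mR−mL=-60/37 → turn -1·90°
n=2: pose=(2,-6,S); sL=4/3, sR=12/13; mL=-44/39, mR=-70/39; mL+mR=-38/13 → advance -1; mR−mL=-2/3 → turn -1·90°
n=3: pose=(2,-5,W); sL=120/169, sR=120/173; mL=-20520/29237, mR=-30900/29237; mL+mR=-51420/29237 → advance -1; mR−mL=-60/169 → turn -1·90°
n=4: pose=(3,-5,N); sL=30/29, sR=3/2; mL=-147/116, mR=-207/116; mL+mR=-177/58 → advance -1; mR−mL=-15/29 → turn -1·90°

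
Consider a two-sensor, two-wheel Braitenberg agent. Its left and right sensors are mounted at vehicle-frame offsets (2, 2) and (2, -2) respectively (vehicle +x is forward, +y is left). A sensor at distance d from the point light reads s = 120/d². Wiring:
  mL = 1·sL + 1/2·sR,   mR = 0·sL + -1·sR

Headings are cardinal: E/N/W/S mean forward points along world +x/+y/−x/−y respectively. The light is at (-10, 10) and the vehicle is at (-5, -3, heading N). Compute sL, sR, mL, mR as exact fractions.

12/13 12/17 282/221 -12/17

left sensor world pos  = (-7, -1); dL² = 130
right sensor world pos = (-3, -1); dR² = 170
sL = 120/130 = 12/13
sR = 120/170 = 12/17
mL = 1·sL + 1/2·sR = 282/221
mR = 0·sL + -1·sR = -12/17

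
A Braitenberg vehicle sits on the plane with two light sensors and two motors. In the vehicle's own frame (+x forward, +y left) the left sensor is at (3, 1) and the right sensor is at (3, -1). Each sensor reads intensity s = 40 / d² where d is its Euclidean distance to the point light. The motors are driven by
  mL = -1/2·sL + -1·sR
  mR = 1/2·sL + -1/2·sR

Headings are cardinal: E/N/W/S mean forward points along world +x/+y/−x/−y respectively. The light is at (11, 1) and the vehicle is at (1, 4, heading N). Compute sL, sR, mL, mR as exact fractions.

left sensor world pos  = (0, 7); dL² = 157
right sensor world pos = (2, 7); dR² = 117
sL = 40/157 = 40/157
sR = 40/117 = 40/117
mL = -1/2·sL + -1·sR = -8620/18369
mR = 1/2·sL + -1/2·sR = -800/18369

40/157 40/117 -8620/18369 -800/18369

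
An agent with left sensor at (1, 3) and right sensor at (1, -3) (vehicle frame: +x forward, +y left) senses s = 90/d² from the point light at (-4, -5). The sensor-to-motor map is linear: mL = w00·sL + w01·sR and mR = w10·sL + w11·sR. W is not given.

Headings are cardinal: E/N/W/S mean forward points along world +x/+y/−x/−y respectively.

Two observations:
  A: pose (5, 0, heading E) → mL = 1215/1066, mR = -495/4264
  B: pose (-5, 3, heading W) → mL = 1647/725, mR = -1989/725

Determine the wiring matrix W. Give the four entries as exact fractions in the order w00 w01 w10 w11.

1/2 1 -1 1/2

obs A: pose=(5,0,E) → sL=45/82, sR=45/52, mL=1215/1066, mR=-495/4264
obs B: pose=(-5,3,W) → sL=90/29, sR=18/25, mL=1647/725, mR=-1989/725
sensor matrix S = [[45/82, 45/52], [90/29, 18/25]]; det S = -354051/154570
solve [mL_A; mL_B] = S·[w00; w01] and [mR_A; mR_B] = S·[w10; w11]:
  w00 = 1/2, w01 = 1, w10 = -1, w11 = 1/2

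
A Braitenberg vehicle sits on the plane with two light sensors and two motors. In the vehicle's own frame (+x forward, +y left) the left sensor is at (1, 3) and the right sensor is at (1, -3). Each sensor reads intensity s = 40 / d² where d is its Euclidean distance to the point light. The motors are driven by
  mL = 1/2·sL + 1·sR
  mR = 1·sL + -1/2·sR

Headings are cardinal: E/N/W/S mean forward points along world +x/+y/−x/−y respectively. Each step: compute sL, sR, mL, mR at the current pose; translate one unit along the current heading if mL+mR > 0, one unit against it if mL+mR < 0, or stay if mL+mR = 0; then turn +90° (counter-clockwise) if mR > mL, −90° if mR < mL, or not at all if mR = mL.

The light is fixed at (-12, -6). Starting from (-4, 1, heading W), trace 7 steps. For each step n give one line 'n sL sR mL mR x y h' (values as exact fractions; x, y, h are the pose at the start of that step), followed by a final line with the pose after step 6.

0 8/13 40/149 1116/1937 932/1937 -4 1 W
1 1/2 10/41 81/164 31/82 -5 1 N
2 8/37 40/89 1836/3293 -28/3293 -5 2 E
3 4/17 20/37 414/629 -22/629 -4 2 S
4 8/13 40/149 1116/1937 932/1937 -4 1 W
5 1/2 10/41 81/164 31/82 -5 1 N
6 8/37 40/89 1836/3293 -28/3293 -5 2 E
final -4 2 S

n=0: pose=(-4,1,W); sL=8/13, sR=40/149; mL=1116/1937, mR=932/1937; mL+mR=2048/1937 → advance +1; mR−mL=-184/1937 → turn -1·90°
n=1: pose=(-5,1,N); sL=1/2, sR=10/41; mL=81/164, mR=31/82; mL+mR=143/164 → advance +1; mR−mL=-19/164 → turn -1·90°
n=2: pose=(-5,2,E); sL=8/37, sR=40/89; mL=1836/3293, mR=-28/3293; mL+mR=1808/3293 → advance +1; mR−mL=-1864/3293 → turn -1·90°
n=3: pose=(-4,2,S); sL=4/17, sR=20/37; mL=414/629, mR=-22/629; mL+mR=392/629 → advance +1; mR−mL=-436/629 → turn -1·90°
n=4: pose=(-4,1,W); sL=8/13, sR=40/149; mL=1116/1937, mR=932/1937; mL+mR=2048/1937 → advance +1; mR−mL=-184/1937 → turn -1·90°
n=5: pose=(-5,1,N); sL=1/2, sR=10/41; mL=81/164, mR=31/82; mL+mR=143/164 → advance +1; mR−mL=-19/164 → turn -1·90°
n=6: pose=(-5,2,E); sL=8/37, sR=40/89; mL=1836/3293, mR=-28/3293; mL+mR=1808/3293 → advance +1; mR−mL=-1864/3293 → turn -1·90°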